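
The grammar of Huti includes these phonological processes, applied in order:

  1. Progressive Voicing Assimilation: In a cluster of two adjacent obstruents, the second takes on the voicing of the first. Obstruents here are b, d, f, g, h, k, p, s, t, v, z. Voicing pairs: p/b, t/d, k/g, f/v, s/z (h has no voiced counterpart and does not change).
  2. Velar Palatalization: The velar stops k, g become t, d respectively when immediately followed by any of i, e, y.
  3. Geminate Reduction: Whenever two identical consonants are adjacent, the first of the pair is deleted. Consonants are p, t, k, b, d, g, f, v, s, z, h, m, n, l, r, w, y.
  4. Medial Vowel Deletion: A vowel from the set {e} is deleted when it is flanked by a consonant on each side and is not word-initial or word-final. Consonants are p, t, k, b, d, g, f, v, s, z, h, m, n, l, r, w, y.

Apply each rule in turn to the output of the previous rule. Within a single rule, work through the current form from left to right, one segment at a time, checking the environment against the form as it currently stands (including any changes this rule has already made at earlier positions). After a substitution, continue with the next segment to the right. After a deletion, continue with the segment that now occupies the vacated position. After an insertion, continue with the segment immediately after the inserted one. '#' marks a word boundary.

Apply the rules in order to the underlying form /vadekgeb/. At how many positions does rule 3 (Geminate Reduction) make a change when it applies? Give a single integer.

1 Progressive Voicing Assimilation: [vadekgeb] → [vadekkeb]
2 Velar Palatalization: [vadekkeb] → [vadekteb]
3 Geminate Reduction: no change — [vadekteb]
4 Medial Vowel Deletion: [vadekteb] → [vadktb]
Rule 3 changed 0 position(s).

0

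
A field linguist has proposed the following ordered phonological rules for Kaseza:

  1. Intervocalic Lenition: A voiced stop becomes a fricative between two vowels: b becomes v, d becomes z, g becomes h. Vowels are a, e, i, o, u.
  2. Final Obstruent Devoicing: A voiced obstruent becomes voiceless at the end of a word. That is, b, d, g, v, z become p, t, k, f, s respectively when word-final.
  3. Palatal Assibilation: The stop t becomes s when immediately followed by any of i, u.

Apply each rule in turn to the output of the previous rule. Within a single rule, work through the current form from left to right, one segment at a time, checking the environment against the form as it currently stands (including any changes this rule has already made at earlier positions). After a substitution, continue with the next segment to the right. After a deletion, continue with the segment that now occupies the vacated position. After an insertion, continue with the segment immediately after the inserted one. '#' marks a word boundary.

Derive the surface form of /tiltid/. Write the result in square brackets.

[silsit]

1 Intervocalic Lenition: no change — [tiltid]
2 Final Obstruent Devoicing: [tiltid] → [tiltit]
3 Palatal Assibilation: [tiltit] → [silsit]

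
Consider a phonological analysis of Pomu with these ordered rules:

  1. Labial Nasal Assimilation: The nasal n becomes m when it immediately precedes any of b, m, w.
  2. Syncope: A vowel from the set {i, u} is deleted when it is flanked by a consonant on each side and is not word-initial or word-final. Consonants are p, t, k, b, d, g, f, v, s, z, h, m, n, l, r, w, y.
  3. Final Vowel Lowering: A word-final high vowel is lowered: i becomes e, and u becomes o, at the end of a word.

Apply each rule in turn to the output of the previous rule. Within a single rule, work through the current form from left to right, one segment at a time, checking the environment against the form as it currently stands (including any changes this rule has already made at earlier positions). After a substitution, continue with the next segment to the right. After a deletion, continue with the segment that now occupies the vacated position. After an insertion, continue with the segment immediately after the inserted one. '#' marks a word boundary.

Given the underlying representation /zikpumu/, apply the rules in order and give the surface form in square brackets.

[zkpmo]

1 Labial Nasal Assimilation: no change — [zikpumu]
2 Syncope: [zikpumu] → [zkpmu]
3 Final Vowel Lowering: [zkpmu] → [zkpmo]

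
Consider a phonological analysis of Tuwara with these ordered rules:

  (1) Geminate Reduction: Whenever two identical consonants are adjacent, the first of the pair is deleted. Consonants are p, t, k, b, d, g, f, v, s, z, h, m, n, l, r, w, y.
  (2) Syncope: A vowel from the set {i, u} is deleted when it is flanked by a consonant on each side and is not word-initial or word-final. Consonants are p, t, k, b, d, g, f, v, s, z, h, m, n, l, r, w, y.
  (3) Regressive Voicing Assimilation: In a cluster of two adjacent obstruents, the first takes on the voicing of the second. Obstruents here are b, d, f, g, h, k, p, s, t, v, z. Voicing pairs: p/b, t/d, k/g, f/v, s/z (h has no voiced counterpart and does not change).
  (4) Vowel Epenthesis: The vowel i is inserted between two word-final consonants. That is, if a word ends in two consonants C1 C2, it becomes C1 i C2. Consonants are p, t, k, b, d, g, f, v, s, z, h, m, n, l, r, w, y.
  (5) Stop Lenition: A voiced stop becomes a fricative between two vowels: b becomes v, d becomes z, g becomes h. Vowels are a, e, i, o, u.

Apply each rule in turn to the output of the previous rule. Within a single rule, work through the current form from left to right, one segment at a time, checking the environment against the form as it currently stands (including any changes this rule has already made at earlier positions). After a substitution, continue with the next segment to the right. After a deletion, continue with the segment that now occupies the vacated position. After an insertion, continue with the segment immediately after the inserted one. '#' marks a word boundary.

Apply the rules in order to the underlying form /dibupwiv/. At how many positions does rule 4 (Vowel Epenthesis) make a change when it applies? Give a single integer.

1

(1) Geminate Reduction: no change — [dibupwiv]
(2) Syncope: [dibupwiv] → [dbpwv]
(3) Regressive Voicing Assimilation: [dbpwv] → [dppwv]
(4) Vowel Epenthesis: [dppwv] → [dppwiv]
(5) Stop Lenition: no change — [dppwiv]
Rule 4 changed 1 position(s).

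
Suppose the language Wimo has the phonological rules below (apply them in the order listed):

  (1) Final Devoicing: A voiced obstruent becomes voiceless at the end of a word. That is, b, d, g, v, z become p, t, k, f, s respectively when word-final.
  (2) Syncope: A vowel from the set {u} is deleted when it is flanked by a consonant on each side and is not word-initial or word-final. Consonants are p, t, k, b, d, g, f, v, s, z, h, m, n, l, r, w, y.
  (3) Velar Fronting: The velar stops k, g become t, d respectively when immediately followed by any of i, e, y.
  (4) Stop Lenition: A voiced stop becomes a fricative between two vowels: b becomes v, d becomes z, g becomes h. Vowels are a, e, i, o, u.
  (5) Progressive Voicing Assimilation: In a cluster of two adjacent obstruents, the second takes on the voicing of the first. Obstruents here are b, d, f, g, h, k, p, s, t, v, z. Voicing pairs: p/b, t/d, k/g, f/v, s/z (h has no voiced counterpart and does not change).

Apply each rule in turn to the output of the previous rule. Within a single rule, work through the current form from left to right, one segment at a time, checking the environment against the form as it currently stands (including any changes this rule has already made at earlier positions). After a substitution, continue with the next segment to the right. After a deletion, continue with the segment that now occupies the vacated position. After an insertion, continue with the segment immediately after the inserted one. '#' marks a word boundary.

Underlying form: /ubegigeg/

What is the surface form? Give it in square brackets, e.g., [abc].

(1) Final Devoicing: [ubegigeg] → [ubegigek]
(2) Syncope: no change — [ubegigek]
(3) Velar Fronting: [ubegigek] → [ubedidek]
(4) Stop Lenition: [ubedidek] → [uvezizek]
(5) Progressive Voicing Assimilation: no change — [uvezizek]

[uvezizek]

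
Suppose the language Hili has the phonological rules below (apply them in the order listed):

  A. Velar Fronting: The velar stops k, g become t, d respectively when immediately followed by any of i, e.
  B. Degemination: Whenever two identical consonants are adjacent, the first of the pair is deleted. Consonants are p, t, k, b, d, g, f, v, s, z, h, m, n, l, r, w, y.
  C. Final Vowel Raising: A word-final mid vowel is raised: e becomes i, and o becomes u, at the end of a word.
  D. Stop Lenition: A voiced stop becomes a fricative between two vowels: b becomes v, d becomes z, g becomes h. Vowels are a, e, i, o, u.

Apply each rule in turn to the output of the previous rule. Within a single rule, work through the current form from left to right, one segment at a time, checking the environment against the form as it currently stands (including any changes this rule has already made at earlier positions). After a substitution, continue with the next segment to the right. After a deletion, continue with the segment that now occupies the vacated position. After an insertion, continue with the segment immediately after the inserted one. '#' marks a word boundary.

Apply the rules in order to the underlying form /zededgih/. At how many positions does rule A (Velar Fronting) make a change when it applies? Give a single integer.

A Velar Fronting: [zededgih] → [zededdih]
B Degemination: [zededdih] → [zededih]
C Final Vowel Raising: no change — [zededih]
D Stop Lenition: [zededih] → [zezezih]
Rule A changed 1 position(s).

1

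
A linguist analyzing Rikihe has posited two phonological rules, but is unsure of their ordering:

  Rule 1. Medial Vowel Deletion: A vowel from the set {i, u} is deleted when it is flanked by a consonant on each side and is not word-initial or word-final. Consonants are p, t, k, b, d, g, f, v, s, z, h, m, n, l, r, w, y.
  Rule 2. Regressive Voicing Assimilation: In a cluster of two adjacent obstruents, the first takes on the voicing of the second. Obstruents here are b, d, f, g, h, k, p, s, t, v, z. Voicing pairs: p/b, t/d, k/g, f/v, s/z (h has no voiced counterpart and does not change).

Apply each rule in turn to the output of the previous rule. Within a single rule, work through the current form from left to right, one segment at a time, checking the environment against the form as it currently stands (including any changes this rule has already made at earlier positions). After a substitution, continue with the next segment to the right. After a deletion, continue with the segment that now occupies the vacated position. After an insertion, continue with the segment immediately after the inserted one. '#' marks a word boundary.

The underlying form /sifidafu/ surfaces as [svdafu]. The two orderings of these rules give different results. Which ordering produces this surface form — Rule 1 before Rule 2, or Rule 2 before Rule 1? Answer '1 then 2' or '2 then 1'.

1 then 2

Order 1 then 2:
  1 Medial Vowel Deletion: [sifidafu] → [sfdafu]
  2 Regressive Voicing Assimilation: [sfdafu] → [svdafu]
  result: [svdafu]
Order 2 then 1:
  2 Regressive Voicing Assimilation: no change — [sifidafu]
  1 Medial Vowel Deletion: [sifidafu] → [sfdafu]
  result: [sfdafu]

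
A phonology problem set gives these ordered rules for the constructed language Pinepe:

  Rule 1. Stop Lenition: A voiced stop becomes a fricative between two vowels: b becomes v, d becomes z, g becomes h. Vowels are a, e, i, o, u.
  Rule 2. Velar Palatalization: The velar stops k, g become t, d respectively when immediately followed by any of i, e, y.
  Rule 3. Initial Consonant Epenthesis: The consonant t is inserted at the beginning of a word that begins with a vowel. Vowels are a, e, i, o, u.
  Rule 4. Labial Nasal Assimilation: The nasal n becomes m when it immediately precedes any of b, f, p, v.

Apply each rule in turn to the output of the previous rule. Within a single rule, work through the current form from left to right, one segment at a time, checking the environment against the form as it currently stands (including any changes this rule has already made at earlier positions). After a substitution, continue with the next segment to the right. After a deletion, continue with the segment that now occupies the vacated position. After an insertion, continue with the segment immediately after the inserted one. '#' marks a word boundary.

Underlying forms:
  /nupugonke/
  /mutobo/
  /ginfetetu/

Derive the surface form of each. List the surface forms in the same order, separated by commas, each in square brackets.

[nupuhonte], [mutovo], [dimfetetu]

/nupugonke/:
  Rule 1 Stop Lenition: [nupugonke] → [nupuhonke]
  Rule 2 Velar Palatalization: [nupuhonke] → [nupuhonte]
  Rule 3 Initial Consonant Epenthesis: no change — [nupuhonte]
  Rule 4 Labial Nasal Assimilation: no change — [nupuhonte]
/mutobo/:
  Rule 1 Stop Lenition: [mutobo] → [mutovo]
  Rule 2 Velar Palatalization: no change — [mutovo]
  Rule 3 Initial Consonant Epenthesis: no change — [mutovo]
  Rule 4 Labial Nasal Assimilation: no change — [mutovo]
/ginfetetu/:
  Rule 1 Stop Lenition: no change — [ginfetetu]
  Rule 2 Velar Palatalization: [ginfetetu] → [dinfetetu]
  Rule 3 Initial Consonant Epenthesis: no change — [dinfetetu]
  Rule 4 Labial Nasal Assimilation: [dinfetetu] → [dimfetetu]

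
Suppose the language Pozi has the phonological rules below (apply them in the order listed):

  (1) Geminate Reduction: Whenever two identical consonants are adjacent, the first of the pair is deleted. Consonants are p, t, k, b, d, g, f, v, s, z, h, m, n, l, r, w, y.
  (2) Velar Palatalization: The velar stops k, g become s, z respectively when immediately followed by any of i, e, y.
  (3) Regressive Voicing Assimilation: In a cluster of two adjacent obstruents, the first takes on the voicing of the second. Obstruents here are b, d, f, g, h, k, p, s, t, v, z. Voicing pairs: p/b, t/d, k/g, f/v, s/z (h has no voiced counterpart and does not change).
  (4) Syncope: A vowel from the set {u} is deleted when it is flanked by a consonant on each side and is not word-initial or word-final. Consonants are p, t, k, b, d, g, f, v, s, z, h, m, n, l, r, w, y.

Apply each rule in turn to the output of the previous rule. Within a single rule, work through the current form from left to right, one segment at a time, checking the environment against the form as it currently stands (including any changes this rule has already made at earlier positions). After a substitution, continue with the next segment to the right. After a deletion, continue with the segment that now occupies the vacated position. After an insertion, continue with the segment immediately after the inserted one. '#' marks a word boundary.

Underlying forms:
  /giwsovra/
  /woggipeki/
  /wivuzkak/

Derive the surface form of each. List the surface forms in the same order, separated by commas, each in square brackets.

/giwsovra/:
  (1) Geminate Reduction: no change — [giwsovra]
  (2) Velar Palatalization: [giwsovra] → [ziwsovra]
  (3) Regressive Voicing Assimilation: no change — [ziwsovra]
  (4) Syncope: no change — [ziwsovra]
/woggipeki/:
  (1) Geminate Reduction: [woggipeki] → [wogipeki]
  (2) Velar Palatalization: [wogipeki] → [wozipesi]
  (3) Regressive Voicing Assimilation: no change — [wozipesi]
  (4) Syncope: no change — [wozipesi]
/wivuzkak/:
  (1) Geminate Reduction: no change — [wivuzkak]
  (2) Velar Palatalization: no change — [wivuzkak]
  (3) Regressive Voicing Assimilation: [wivuzkak] → [wivuskak]
  (4) Syncope: [wivuskak] → [wivskak]

[ziwsovra], [wozipesi], [wivskak]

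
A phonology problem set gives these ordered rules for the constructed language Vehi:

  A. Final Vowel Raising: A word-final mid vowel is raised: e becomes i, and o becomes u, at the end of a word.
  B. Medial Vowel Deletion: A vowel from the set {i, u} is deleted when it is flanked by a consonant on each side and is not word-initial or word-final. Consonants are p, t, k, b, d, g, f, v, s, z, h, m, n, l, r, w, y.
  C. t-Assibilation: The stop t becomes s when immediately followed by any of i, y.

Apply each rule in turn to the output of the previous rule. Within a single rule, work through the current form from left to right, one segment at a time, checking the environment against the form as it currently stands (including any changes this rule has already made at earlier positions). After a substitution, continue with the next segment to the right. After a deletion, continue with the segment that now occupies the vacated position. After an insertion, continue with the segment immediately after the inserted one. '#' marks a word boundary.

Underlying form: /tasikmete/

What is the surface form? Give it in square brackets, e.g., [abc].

A Final Vowel Raising: [tasikmete] → [tasikmeti]
B Medial Vowel Deletion: [tasikmeti] → [taskmeti]
C t-Assibilation: [taskmeti] → [taskmesi]

[taskmesi]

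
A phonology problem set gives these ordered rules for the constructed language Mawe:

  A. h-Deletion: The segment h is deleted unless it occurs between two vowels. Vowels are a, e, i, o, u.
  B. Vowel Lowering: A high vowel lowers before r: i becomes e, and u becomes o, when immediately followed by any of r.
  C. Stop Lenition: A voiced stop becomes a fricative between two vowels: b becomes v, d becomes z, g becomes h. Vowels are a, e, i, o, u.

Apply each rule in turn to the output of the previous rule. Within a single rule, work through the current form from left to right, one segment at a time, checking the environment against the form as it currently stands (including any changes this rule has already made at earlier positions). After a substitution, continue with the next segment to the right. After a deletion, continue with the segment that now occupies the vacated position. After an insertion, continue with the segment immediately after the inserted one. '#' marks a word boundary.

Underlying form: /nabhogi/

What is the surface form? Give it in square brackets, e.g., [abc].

A h-Deletion: [nabhogi] → [nabogi]
B Vowel Lowering: no change — [nabogi]
C Stop Lenition: [nabogi] → [navohi]

[navohi]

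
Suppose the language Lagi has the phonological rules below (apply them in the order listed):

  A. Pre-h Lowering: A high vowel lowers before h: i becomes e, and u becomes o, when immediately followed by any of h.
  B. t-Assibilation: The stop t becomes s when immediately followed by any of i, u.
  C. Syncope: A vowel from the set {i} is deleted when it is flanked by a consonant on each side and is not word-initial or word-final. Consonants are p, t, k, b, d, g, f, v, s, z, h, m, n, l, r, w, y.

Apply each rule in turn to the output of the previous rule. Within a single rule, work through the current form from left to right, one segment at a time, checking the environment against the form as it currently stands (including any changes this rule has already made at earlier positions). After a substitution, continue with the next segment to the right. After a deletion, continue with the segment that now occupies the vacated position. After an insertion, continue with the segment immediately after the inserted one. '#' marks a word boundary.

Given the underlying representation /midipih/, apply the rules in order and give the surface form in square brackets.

[mdpeh]

A Pre-h Lowering: [midipih] → [midipeh]
B t-Assibilation: no change — [midipeh]
C Syncope: [midipeh] → [mdpeh]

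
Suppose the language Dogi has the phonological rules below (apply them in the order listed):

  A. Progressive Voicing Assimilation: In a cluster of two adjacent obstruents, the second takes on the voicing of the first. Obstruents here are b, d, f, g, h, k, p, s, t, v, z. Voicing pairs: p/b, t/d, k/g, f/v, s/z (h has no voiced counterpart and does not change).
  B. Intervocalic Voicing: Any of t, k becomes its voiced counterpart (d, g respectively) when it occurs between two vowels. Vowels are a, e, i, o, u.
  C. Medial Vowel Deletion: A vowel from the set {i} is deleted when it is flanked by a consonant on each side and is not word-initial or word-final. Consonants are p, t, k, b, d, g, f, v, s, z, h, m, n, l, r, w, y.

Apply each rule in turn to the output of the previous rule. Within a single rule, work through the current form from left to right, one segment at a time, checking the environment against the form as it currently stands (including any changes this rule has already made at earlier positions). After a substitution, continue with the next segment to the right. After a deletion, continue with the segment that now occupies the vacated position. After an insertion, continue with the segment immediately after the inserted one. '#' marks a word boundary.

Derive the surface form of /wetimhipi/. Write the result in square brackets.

[wedmhpi]

A Progressive Voicing Assimilation: no change — [wetimhipi]
B Intervocalic Voicing: [wetimhipi] → [wedimhipi]
C Medial Vowel Deletion: [wedimhipi] → [wedmhpi]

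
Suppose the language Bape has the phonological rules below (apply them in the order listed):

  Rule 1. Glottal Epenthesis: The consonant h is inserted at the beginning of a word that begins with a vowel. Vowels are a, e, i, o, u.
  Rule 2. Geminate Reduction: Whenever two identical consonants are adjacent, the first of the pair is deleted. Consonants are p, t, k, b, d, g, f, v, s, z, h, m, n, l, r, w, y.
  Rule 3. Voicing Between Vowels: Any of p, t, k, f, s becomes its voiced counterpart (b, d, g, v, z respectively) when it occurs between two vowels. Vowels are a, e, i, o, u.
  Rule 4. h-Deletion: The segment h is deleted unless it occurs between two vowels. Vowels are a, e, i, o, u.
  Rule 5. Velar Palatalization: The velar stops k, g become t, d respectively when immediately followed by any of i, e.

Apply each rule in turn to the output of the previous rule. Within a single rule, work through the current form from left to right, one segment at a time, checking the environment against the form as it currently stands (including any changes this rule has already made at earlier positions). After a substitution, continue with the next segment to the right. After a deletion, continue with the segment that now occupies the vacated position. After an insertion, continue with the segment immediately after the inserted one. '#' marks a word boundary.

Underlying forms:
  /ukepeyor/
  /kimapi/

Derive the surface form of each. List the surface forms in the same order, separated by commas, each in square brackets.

[udebeyor], [timabi]

/ukepeyor/:
  Rule 1 Glottal Epenthesis: [ukepeyor] → [hukepeyor]
  Rule 2 Geminate Reduction: no change — [hukepeyor]
  Rule 3 Voicing Between Vowels: [hukepeyor] → [hugebeyor]
  Rule 4 h-Deletion: [hugebeyor] → [ugebeyor]
  Rule 5 Velar Palatalization: [ugebeyor] → [udebeyor]
/kimapi/:
  Rule 1 Glottal Epenthesis: no change — [kimapi]
  Rule 2 Geminate Reduction: no change — [kimapi]
  Rule 3 Voicing Between Vowels: [kimapi] → [kimabi]
  Rule 4 h-Deletion: no change — [kimabi]
  Rule 5 Velar Palatalization: [kimabi] → [timabi]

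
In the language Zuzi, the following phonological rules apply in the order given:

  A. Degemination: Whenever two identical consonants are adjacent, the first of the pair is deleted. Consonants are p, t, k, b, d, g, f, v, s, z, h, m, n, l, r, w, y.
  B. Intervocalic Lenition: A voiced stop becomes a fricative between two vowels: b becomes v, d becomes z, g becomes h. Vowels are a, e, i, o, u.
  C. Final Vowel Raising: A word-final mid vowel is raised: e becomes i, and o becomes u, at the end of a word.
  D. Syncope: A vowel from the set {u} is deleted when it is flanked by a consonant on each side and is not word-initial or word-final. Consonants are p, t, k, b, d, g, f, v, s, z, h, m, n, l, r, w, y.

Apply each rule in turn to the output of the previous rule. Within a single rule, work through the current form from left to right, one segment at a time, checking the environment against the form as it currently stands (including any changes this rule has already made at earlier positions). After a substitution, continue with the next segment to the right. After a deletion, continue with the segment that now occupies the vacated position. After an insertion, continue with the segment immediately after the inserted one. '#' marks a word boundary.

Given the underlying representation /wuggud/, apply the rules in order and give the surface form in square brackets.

[whd]

A Degemination: [wuggud] → [wugud]
B Intervocalic Lenition: [wugud] → [wuhud]
C Final Vowel Raising: no change — [wuhud]
D Syncope: [wuhud] → [whd]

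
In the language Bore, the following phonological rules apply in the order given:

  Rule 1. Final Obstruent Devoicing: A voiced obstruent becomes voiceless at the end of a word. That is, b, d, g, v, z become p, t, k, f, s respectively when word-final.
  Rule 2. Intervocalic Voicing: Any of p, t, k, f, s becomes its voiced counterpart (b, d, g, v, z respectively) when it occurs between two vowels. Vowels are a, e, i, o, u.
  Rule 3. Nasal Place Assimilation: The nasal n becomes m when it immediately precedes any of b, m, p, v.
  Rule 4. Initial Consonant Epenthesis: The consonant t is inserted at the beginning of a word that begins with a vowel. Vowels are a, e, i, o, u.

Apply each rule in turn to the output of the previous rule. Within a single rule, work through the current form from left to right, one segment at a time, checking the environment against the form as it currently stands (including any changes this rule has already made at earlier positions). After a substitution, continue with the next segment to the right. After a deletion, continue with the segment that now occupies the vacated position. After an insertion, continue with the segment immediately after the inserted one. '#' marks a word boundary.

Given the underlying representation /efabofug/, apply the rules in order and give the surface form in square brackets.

Rule 1 Final Obstruent Devoicing: [efabofug] → [efabofuk]
Rule 2 Intervocalic Voicing: [efabofuk] → [evabovuk]
Rule 3 Nasal Place Assimilation: no change — [evabovuk]
Rule 4 Initial Consonant Epenthesis: [evabovuk] → [tevabovuk]

[tevabovuk]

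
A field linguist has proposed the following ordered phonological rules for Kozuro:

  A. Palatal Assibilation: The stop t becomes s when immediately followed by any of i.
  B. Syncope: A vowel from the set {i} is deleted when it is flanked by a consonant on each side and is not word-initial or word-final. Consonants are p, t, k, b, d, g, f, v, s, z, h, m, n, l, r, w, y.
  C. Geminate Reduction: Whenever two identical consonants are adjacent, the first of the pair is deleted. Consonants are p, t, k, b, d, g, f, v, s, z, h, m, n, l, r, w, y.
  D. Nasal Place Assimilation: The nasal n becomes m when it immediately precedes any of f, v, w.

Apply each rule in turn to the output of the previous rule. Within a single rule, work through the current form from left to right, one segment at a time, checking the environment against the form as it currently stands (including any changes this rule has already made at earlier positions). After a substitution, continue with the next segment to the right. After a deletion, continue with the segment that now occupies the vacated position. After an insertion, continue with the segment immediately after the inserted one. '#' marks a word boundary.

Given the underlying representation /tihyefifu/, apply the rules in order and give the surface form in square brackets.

[shyefu]

A Palatal Assibilation: [tihyefifu] → [sihyefifu]
B Syncope: [sihyefifu] → [shyeffu]
C Geminate Reduction: [shyeffu] → [shyefu]
D Nasal Place Assimilation: no change — [shyefu]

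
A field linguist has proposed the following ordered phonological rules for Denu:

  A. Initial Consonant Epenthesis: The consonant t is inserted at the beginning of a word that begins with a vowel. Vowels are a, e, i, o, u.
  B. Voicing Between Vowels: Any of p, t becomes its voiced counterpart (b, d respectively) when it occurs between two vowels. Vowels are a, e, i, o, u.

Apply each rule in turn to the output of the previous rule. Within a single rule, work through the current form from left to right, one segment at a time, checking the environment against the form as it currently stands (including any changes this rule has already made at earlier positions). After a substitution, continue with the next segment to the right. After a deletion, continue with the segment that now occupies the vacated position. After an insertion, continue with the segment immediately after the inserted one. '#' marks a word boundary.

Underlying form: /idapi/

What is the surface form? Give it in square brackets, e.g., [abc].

A Initial Consonant Epenthesis: [idapi] → [tidapi]
B Voicing Between Vowels: [tidapi] → [tidabi]

[tidabi]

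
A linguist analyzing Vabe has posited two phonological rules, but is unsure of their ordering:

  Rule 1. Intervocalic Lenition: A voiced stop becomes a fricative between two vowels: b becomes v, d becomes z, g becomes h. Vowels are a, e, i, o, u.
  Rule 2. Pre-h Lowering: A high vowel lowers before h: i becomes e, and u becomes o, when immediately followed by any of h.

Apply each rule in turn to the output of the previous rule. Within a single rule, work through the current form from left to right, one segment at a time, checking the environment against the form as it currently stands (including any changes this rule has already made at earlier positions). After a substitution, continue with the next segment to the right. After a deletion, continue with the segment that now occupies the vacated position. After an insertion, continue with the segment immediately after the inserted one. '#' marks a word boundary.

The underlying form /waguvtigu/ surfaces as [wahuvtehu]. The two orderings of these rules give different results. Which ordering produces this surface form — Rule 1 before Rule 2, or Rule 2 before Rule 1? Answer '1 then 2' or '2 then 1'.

1 then 2

Order 1 then 2:
  1 Intervocalic Lenition: [waguvtigu] → [wahuvtihu]
  2 Pre-h Lowering: [wahuvtihu] → [wahuvtehu]
  result: [wahuvtehu]
Order 2 then 1:
  2 Pre-h Lowering: no change — [waguvtigu]
  1 Intervocalic Lenition: [waguvtigu] → [wahuvtihu]
  result: [wahuvtihu]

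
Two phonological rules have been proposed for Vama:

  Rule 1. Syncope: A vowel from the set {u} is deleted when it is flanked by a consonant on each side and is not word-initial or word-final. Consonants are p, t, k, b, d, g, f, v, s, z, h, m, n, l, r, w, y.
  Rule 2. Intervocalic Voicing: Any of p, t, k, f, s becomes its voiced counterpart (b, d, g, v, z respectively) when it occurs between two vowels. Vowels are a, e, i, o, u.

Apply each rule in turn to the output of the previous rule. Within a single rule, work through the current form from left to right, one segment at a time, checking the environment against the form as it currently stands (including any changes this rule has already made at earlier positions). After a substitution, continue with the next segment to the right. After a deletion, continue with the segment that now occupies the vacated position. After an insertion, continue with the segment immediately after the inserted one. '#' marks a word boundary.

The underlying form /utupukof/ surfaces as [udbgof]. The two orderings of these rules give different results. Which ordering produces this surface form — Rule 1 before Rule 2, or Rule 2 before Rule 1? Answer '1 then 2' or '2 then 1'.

2 then 1

Order 1 then 2:
  1 Syncope: [utupukof] → [utpkof]
  2 Intervocalic Voicing: no change — [utpkof]
  result: [utpkof]
Order 2 then 1:
  2 Intervocalic Voicing: [utupukof] → [udubugof]
  1 Syncope: [udubugof] → [udbgof]
  result: [udbgof]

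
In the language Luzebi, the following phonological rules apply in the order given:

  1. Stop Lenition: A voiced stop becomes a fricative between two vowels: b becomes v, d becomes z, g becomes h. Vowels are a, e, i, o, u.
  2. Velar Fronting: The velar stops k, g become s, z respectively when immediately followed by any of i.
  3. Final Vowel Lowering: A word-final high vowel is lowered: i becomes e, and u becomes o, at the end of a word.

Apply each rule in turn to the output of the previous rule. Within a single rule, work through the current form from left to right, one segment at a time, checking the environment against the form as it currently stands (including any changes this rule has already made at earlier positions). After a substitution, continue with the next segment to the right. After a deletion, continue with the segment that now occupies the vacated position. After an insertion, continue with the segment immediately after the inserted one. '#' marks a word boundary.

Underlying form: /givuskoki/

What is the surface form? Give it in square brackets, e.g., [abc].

1 Stop Lenition: no change — [givuskoki]
2 Velar Fronting: [givuskoki] → [zivuskosi]
3 Final Vowel Lowering: [zivuskosi] → [zivuskose]

[zivuskose]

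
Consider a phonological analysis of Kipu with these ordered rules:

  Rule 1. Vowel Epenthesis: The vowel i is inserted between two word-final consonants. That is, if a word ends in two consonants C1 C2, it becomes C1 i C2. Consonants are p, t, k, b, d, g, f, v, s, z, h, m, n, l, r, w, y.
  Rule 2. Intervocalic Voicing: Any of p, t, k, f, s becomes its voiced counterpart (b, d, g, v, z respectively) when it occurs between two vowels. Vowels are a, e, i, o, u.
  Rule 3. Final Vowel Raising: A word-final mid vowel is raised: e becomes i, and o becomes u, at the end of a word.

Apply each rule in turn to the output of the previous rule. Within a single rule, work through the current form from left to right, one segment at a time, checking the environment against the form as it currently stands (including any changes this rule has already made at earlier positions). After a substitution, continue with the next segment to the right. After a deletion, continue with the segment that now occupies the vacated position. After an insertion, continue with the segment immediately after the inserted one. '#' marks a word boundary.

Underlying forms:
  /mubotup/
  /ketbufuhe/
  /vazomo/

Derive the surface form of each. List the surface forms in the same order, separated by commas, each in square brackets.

[mubodup], [ketbuvuhi], [vazomu]

/mubotup/:
  Rule 1 Vowel Epenthesis: no change — [mubotup]
  Rule 2 Intervocalic Voicing: [mubotup] → [mubodup]
  Rule 3 Final Vowel Raising: no change — [mubodup]
/ketbufuhe/:
  Rule 1 Vowel Epenthesis: no change — [ketbufuhe]
  Rule 2 Intervocalic Voicing: [ketbufuhe] → [ketbuvuhe]
  Rule 3 Final Vowel Raising: [ketbuvuhe] → [ketbuvuhi]
/vazomo/:
  Rule 1 Vowel Epenthesis: no change — [vazomo]
  Rule 2 Intervocalic Voicing: no change — [vazomo]
  Rule 3 Final Vowel Raising: [vazomo] → [vazomu]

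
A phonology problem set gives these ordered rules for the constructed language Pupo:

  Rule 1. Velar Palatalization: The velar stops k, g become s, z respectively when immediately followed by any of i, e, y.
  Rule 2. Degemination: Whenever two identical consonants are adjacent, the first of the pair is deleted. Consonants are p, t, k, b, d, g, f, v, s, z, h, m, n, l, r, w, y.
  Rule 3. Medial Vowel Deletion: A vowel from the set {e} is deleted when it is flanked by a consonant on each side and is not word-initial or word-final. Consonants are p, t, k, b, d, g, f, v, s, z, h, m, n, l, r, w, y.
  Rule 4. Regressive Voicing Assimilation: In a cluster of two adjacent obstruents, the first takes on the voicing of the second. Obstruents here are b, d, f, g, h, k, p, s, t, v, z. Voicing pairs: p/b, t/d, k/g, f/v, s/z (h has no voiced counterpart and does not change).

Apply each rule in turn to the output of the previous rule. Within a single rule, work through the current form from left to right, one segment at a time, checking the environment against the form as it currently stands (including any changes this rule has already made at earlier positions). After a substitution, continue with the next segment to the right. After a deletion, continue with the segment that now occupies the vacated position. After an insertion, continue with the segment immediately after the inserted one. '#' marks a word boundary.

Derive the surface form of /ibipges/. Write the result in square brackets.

[ibibss]

Rule 1 Velar Palatalization: [ibipges] → [ibipzes]
Rule 2 Degemination: no change — [ibipzes]
Rule 3 Medial Vowel Deletion: [ibipzes] → [ibipzs]
Rule 4 Regressive Voicing Assimilation: [ibipzs] → [ibibss]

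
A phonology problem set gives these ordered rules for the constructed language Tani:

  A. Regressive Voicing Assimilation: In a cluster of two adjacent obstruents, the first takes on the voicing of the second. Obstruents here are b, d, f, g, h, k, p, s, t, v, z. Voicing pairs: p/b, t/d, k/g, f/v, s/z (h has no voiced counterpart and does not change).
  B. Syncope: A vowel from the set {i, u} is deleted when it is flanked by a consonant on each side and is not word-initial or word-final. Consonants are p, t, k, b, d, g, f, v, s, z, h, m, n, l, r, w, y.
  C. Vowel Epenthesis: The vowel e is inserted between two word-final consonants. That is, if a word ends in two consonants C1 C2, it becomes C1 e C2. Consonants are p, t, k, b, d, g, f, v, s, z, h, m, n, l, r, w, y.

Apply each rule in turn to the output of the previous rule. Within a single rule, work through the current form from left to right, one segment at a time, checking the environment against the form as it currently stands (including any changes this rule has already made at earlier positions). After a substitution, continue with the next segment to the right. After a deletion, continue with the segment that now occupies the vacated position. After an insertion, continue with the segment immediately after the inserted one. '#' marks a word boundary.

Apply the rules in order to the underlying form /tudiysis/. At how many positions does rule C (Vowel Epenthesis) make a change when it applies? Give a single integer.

1

A Regressive Voicing Assimilation: no change — [tudiysis]
B Syncope: [tudiysis] → [tdyss]
C Vowel Epenthesis: [tdyss] → [tdyses]
Rule C changed 1 position(s).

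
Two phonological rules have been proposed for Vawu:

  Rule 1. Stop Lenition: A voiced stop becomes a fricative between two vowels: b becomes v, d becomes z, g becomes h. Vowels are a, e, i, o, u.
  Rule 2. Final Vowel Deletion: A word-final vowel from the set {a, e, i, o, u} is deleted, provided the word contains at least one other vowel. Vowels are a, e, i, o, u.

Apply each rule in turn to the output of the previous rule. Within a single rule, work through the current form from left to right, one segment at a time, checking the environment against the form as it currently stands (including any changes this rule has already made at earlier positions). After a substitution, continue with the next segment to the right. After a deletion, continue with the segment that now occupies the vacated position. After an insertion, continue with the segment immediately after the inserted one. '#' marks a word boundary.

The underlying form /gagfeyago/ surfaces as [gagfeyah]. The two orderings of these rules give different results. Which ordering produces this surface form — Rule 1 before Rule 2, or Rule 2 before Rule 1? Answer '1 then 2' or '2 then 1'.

Order 1 then 2:
  1 Stop Lenition: [gagfeyago] → [gagfeyaho]
  2 Final Vowel Deletion: [gagfeyaho] → [gagfeyah]
  result: [gagfeyah]
Order 2 then 1:
  2 Final Vowel Deletion: [gagfeyago] → [gagfeyag]
  1 Stop Lenition: no change — [gagfeyag]
  result: [gagfeyag]

1 then 2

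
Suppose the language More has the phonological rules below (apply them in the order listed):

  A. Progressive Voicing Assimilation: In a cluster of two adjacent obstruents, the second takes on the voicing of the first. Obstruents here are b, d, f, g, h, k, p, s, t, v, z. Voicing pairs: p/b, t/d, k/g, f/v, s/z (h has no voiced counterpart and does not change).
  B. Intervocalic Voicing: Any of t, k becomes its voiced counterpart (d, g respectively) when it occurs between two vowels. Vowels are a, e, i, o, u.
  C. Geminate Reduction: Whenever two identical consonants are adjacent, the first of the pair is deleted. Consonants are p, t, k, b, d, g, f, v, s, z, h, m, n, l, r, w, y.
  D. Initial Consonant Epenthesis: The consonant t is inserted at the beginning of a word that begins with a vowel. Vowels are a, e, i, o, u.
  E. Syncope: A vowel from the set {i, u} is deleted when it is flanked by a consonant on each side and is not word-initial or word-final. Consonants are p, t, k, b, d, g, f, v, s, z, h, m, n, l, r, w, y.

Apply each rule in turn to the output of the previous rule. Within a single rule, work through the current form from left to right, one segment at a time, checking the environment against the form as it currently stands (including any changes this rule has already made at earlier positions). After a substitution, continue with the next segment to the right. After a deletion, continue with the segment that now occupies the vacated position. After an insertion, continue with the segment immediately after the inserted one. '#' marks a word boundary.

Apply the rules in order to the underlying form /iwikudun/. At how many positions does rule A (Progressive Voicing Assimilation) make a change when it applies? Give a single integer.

A Progressive Voicing Assimilation: no change — [iwikudun]
B Intervocalic Voicing: [iwikudun] → [iwigudun]
C Geminate Reduction: no change — [iwigudun]
D Initial Consonant Epenthesis: [iwigudun] → [tiwigudun]
E Syncope: [tiwigudun] → [twgdn]
Rule A changed 0 position(s).

0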